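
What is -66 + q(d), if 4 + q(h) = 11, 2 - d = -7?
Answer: -59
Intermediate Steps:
d = 9 (d = 2 - 1*(-7) = 2 + 7 = 9)
q(h) = 7 (q(h) = -4 + 11 = 7)
-66 + q(d) = -66 + 7 = -59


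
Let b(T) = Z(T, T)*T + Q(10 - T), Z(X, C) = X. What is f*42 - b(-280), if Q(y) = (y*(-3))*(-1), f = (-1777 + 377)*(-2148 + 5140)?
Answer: -176008870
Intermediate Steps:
f = -4188800 (f = -1400*2992 = -4188800)
Q(y) = 3*y (Q(y) = -3*y*(-1) = 3*y)
b(T) = 30 + T² - 3*T (b(T) = T*T + 3*(10 - T) = T² + (30 - 3*T) = 30 + T² - 3*T)
f*42 - b(-280) = -4188800*42 - (30 + (-280)² - 3*(-280)) = -175929600 - (30 + 78400 + 840) = -175929600 - 1*79270 = -175929600 - 79270 = -176008870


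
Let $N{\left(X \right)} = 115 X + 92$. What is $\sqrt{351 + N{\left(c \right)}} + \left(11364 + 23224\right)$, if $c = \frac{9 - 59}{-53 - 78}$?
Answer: $34588 + \frac{3 \sqrt{928397}}{131} \approx 34610.0$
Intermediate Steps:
$c = \frac{50}{131}$ ($c = - \frac{50}{-131} = \left(-50\right) \left(- \frac{1}{131}\right) = \frac{50}{131} \approx 0.38168$)
$N{\left(X \right)} = 92 + 115 X$
$\sqrt{351 + N{\left(c \right)}} + \left(11364 + 23224\right) = \sqrt{351 + \left(92 + 115 \cdot \frac{50}{131}\right)} + \left(11364 + 23224\right) = \sqrt{351 + \left(92 + \frac{5750}{131}\right)} + 34588 = \sqrt{351 + \frac{17802}{131}} + 34588 = \sqrt{\frac{63783}{131}} + 34588 = \frac{3 \sqrt{928397}}{131} + 34588 = 34588 + \frac{3 \sqrt{928397}}{131}$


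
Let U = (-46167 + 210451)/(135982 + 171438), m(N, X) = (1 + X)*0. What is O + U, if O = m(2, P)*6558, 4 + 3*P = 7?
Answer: 41071/76855 ≈ 0.53440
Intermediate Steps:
P = 1 (P = -4/3 + (1/3)*7 = -4/3 + 7/3 = 1)
m(N, X) = 0
U = 41071/76855 (U = 164284/307420 = 164284*(1/307420) = 41071/76855 ≈ 0.53440)
O = 0 (O = 0*6558 = 0)
O + U = 0 + 41071/76855 = 41071/76855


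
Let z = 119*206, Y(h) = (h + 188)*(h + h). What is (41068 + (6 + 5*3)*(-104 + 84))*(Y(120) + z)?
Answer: 4001145232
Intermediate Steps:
Y(h) = 2*h*(188 + h) (Y(h) = (188 + h)*(2*h) = 2*h*(188 + h))
z = 24514
(41068 + (6 + 5*3)*(-104 + 84))*(Y(120) + z) = (41068 + (6 + 5*3)*(-104 + 84))*(2*120*(188 + 120) + 24514) = (41068 + (6 + 15)*(-20))*(2*120*308 + 24514) = (41068 + 21*(-20))*(73920 + 24514) = (41068 - 420)*98434 = 40648*98434 = 4001145232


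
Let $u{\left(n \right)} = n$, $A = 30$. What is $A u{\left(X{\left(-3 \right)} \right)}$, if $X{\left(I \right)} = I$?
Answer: $-90$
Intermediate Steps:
$A u{\left(X{\left(-3 \right)} \right)} = 30 \left(-3\right) = -90$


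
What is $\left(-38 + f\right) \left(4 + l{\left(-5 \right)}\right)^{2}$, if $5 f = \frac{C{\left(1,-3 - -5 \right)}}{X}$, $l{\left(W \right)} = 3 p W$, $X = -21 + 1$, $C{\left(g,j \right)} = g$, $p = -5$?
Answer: $- \frac{23722041}{100} \approx -2.3722 \cdot 10^{5}$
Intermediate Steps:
$X = -20$
$l{\left(W \right)} = - 15 W$ ($l{\left(W \right)} = 3 \left(-5\right) W = - 15 W$)
$f = - \frac{1}{100}$ ($f = \frac{1 \frac{1}{-20}}{5} = \frac{1 \left(- \frac{1}{20}\right)}{5} = \frac{1}{5} \left(- \frac{1}{20}\right) = - \frac{1}{100} \approx -0.01$)
$\left(-38 + f\right) \left(4 + l{\left(-5 \right)}\right)^{2} = \left(-38 - \frac{1}{100}\right) \left(4 - -75\right)^{2} = - \frac{3801 \left(4 + 75\right)^{2}}{100} = - \frac{3801 \cdot 79^{2}}{100} = \left(- \frac{3801}{100}\right) 6241 = - \frac{23722041}{100}$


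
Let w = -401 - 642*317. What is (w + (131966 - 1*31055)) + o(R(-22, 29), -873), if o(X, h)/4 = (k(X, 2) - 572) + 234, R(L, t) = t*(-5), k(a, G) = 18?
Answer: -104284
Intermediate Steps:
R(L, t) = -5*t
o(X, h) = -1280 (o(X, h) = 4*((18 - 572) + 234) = 4*(-554 + 234) = 4*(-320) = -1280)
w = -203915 (w = -401 - 203514 = -203915)
(w + (131966 - 1*31055)) + o(R(-22, 29), -873) = (-203915 + (131966 - 1*31055)) - 1280 = (-203915 + (131966 - 31055)) - 1280 = (-203915 + 100911) - 1280 = -103004 - 1280 = -104284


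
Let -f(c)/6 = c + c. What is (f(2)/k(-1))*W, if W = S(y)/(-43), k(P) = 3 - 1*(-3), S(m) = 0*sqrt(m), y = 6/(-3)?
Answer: 0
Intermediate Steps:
y = -2 (y = 6*(-1/3) = -2)
S(m) = 0
k(P) = 6 (k(P) = 3 + 3 = 6)
f(c) = -12*c (f(c) = -6*(c + c) = -12*c)
W = 0 (W = 0/(-43) = 0*(-1/43) = 0)
(f(2)/k(-1))*W = (-12*2/6)*0 = -24*1/6*0 = -4*0 = 0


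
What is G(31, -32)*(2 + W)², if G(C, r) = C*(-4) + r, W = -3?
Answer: -156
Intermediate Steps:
G(C, r) = r - 4*C (G(C, r) = -4*C + r = r - 4*C)
G(31, -32)*(2 + W)² = (-32 - 4*31)*(2 - 3)² = (-32 - 124)*(-1)² = -156*1 = -156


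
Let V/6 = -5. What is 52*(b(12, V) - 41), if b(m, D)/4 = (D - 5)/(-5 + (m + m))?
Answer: -47788/19 ≈ -2515.2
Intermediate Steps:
V = -30 (V = 6*(-5) = -30)
b(m, D) = 4*(-5 + D)/(-5 + 2*m) (b(m, D) = 4*((D - 5)/(-5 + (m + m))) = 4*((-5 + D)/(-5 + 2*m)) = 4*(-5 + D)/(-5 + 2*m))
52*(b(12, V) - 41) = 52*(4*(-5 - 30)/(-5 + 2*12) - 41) = 52*(4*(-35)/(-5 + 24) - 41) = 52*(4*(-35)/19 - 41) = 52*(4*(1/19)*(-35) - 41) = 52*(-140/19 - 41) = 52*(-919/19) = -47788/19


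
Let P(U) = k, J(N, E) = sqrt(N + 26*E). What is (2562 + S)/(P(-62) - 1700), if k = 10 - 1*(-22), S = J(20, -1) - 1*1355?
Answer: -1207/1668 - I*sqrt(6)/1668 ≈ -0.72362 - 0.0014685*I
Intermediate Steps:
S = -1355 + I*sqrt(6) (S = sqrt(20 + 26*(-1)) - 1*1355 = sqrt(20 - 26) - 1355 = sqrt(-6) - 1355 = I*sqrt(6) - 1355 = -1355 + I*sqrt(6) ≈ -1355.0 + 2.4495*I)
k = 32 (k = 10 + 22 = 32)
P(U) = 32
(2562 + S)/(P(-62) - 1700) = (2562 + (-1355 + I*sqrt(6)))/(32 - 1700) = (1207 + I*sqrt(6))/(-1668) = (1207 + I*sqrt(6))*(-1/1668) = -1207/1668 - I*sqrt(6)/1668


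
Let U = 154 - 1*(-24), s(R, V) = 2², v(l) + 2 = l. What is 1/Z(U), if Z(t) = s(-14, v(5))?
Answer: ¼ ≈ 0.25000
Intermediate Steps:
v(l) = -2 + l
s(R, V) = 4
U = 178 (U = 154 + 24 = 178)
Z(t) = 4
1/Z(U) = 1/4 = ¼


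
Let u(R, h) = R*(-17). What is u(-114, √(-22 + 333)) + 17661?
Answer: 19599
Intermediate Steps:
u(R, h) = -17*R
u(-114, √(-22 + 333)) + 17661 = -17*(-114) + 17661 = 1938 + 17661 = 19599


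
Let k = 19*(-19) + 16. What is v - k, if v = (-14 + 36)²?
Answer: 829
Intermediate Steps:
v = 484 (v = 22² = 484)
k = -345 (k = -361 + 16 = -345)
v - k = 484 - 1*(-345) = 484 + 345 = 829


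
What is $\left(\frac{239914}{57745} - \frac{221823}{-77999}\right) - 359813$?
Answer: $- \frac{1620585031807094}{4504052255} \approx -3.5981 \cdot 10^{5}$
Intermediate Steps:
$\left(\frac{239914}{57745} - \frac{221823}{-77999}\right) - 359813 = \left(239914 \cdot \frac{1}{57745} - - \frac{221823}{77999}\right) - 359813 = \left(\frac{239914}{57745} + \frac{221823}{77999}\right) - 359813 = \frac{31522221221}{4504052255} - 359813 = - \frac{1620585031807094}{4504052255}$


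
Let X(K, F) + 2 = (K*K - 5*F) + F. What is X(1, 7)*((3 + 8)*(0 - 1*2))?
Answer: 638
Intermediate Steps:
X(K, F) = -2 + K**2 - 4*F (X(K, F) = -2 + ((K*K - 5*F) + F) = -2 + ((K**2 - 5*F) + F) = -2 + (K**2 - 4*F) = -2 + K**2 - 4*F)
X(1, 7)*((3 + 8)*(0 - 1*2)) = (-2 + 1**2 - 4*7)*((3 + 8)*(0 - 1*2)) = (-2 + 1 - 28)*(11*(0 - 2)) = -319*(-2) = -29*(-22) = 638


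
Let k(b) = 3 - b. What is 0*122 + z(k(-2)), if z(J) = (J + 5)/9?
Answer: 10/9 ≈ 1.1111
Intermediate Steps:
z(J) = 5/9 + J/9 (z(J) = (5 + J)*(1/9) = 5/9 + J/9)
0*122 + z(k(-2)) = 0*122 + (5/9 + (3 - 1*(-2))/9) = 0 + (5/9 + (3 + 2)/9) = 0 + (5/9 + (1/9)*5) = 0 + (5/9 + 5/9) = 0 + 10/9 = 10/9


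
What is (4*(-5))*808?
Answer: -16160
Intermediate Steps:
(4*(-5))*808 = -20*808 = -16160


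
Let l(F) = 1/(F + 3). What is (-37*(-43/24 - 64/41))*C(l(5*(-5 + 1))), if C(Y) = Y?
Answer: -122063/16728 ≈ -7.2969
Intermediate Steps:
l(F) = 1/(3 + F)
(-37*(-43/24 - 64/41))*C(l(5*(-5 + 1))) = (-37*(-43/24 - 64/41))/(3 + 5*(-5 + 1)) = (-37*(-43*1/24 - 64*1/41))/(3 + 5*(-4)) = (-37*(-43/24 - 64/41))/(3 - 20) = -37*(-3299/984)/(-17) = (122063/984)*(-1/17) = -122063/16728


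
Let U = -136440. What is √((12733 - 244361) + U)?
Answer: 2*I*√92017 ≈ 606.69*I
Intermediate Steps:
√((12733 - 244361) + U) = √((12733 - 244361) - 136440) = √(-231628 - 136440) = √(-368068) = 2*I*√92017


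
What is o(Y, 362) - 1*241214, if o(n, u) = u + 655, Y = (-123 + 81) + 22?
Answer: -240197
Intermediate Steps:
Y = -20 (Y = -42 + 22 = -20)
o(n, u) = 655 + u
o(Y, 362) - 1*241214 = (655 + 362) - 1*241214 = 1017 - 241214 = -240197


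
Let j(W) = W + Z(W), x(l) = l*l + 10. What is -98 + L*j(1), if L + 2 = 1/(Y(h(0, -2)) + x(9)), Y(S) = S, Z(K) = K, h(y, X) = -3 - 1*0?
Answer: -4487/44 ≈ -101.98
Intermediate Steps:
h(y, X) = -3 (h(y, X) = -3 + 0 = -3)
x(l) = 10 + l² (x(l) = l² + 10 = 10 + l²)
j(W) = 2*W (j(W) = W + W = 2*W)
L = -175/88 (L = -2 + 1/(-3 + (10 + 9²)) = -2 + 1/(-3 + (10 + 81)) = -2 + 1/(-3 + 91) = -2 + 1/88 = -175/88 ≈ -1.9886)
-98 + L*j(1) = -98 - 175/44 = -4487/44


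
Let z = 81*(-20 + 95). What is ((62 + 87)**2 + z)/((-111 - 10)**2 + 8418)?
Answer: 28276/23059 ≈ 1.2262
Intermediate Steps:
z = 6075 (z = 81*75 = 6075)
((62 + 87)**2 + z)/((-111 - 10)**2 + 8418) = ((62 + 87)**2 + 6075)/((-111 - 10)**2 + 8418) = (149**2 + 6075)/((-121)**2 + 8418) = (22201 + 6075)/(14641 + 8418) = 28276/23059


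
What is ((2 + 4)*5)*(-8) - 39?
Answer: -279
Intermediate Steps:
((2 + 4)*5)*(-8) - 39 = (6*5)*(-8) - 39 = 30*(-8) - 39 = -240 - 39 = -279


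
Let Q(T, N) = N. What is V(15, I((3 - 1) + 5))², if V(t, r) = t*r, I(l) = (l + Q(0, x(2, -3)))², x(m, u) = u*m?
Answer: 225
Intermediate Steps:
x(m, u) = m*u
I(l) = (-6 + l)² (I(l) = (l + 2*(-3))² = (l - 6)² = (-6 + l)²)
V(t, r) = r*t
V(15, I((3 - 1) + 5))² = ((-6 + ((3 - 1) + 5))²*15)² = ((-6 + (2 + 5))²*15)² = ((-6 + 7)²*15)² = (1²*15)² = (1*15)² = 15² = 225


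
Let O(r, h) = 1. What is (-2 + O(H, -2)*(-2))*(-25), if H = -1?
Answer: 100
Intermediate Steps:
(-2 + O(H, -2)*(-2))*(-25) = (-2 + 1*(-2))*(-25) = (-2 - 2)*(-25) = -4*(-25) = 100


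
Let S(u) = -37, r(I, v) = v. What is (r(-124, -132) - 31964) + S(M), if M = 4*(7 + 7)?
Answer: -32133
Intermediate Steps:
M = 56 (M = 4*14 = 56)
(r(-124, -132) - 31964) + S(M) = (-132 - 31964) - 37 = -32096 - 37 = -32133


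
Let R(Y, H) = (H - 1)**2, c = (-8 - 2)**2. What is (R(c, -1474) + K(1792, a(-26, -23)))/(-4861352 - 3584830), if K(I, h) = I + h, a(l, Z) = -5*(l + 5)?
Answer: -1088761/4223091 ≈ -0.25781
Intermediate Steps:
c = 100 (c = (-10)**2 = 100)
a(l, Z) = -25 - 5*l (a(l, Z) = -5*(5 + l) = -25 - 5*l)
R(Y, H) = (-1 + H)**2
(R(c, -1474) + K(1792, a(-26, -23)))/(-4861352 - 3584830) = ((-1 - 1474)**2 + (1792 + (-25 - 5*(-26))))/(-4861352 - 3584830) = ((-1475)**2 + (1792 + (-25 + 130)))/(-8446182) = (2175625 + (1792 + 105))*(-1/8446182) = (2175625 + 1897)*(-1/8446182) = 2177522*(-1/8446182) = -1088761/4223091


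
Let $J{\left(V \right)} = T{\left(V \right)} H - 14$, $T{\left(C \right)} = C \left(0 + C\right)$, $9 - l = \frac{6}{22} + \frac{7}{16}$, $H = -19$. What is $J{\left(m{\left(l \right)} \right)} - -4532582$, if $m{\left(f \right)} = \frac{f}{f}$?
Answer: $4532549$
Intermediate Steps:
$l = \frac{1459}{176}$ ($l = 9 - \left(\frac{6}{22} + \frac{7}{16}\right) = 9 - \left(6 \cdot \frac{1}{22} + 7 \cdot \frac{1}{16}\right) = 9 - \left(\frac{3}{11} + \frac{7}{16}\right) = 9 - \frac{125}{176} = \frac{1459}{176} \approx 8.2898$)
$m{\left(f \right)} = 1$
$T{\left(C \right)} = C^{2}$ ($T{\left(C \right)} = C C = C^{2}$)
$J{\left(V \right)} = -14 - 19 V^{2}$ ($J{\left(V \right)} = V^{2} \left(-19\right) - 14 = - 19 V^{2} - 14 = -14 - 19 V^{2}$)
$J{\left(m{\left(l \right)} \right)} - -4532582 = \left(-14 - 19 \cdot 1^{2}\right) - -4532582 = \left(-14 - 19\right) + 4532582 = -33 + 4532582 = 4532549$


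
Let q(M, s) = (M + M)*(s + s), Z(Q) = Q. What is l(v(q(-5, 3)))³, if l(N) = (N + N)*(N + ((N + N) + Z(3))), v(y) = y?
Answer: 9582162624000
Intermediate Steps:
q(M, s) = 4*M*s (q(M, s) = (2*M)*(2*s) = 4*M*s)
l(N) = 2*N*(3 + 3*N) (l(N) = (N + N)*(N + ((N + N) + 3)) = (2*N)*(N + (2*N + 3)) = (2*N)*(N + (3 + 2*N)) = (2*N)*(3 + 3*N) = 2*N*(3 + 3*N))
l(v(q(-5, 3)))³ = (6*(4*(-5)*3)*(1 + 4*(-5)*3))³ = (6*(-60)*(1 - 60))³ = (6*(-60)*(-59))³ = 21240³ = 9582162624000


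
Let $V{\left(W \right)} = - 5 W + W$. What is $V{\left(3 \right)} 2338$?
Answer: $-28056$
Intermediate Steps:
$V{\left(W \right)} = - 4 W$
$V{\left(3 \right)} 2338 = \left(-4\right) 3 \cdot 2338 = \left(-12\right) 2338 = -28056$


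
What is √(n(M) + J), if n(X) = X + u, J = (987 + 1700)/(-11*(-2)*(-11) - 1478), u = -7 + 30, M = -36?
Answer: 33*I*√9890/860 ≈ 3.816*I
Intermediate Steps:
u = 23
J = -2687/1720 (J = 2687/(22*(-11) - 1478) = 2687/(-242 - 1478) = 2687/(-1720) = 2687*(-1/1720) = -2687/1720 ≈ -1.5622)
n(X) = 23 + X (n(X) = X + 23 = 23 + X)
√(n(M) + J) = √((23 - 36) - 2687/1720) = √(-13 - 2687/1720) = √(-25047/1720) = 33*I*√9890/860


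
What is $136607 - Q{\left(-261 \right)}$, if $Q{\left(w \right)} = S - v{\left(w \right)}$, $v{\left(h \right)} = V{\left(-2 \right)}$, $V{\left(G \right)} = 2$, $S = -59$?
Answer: $136668$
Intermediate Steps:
$v{\left(h \right)} = 2$
$Q{\left(w \right)} = -61$ ($Q{\left(w \right)} = -59 - 2 = -61$)
$136607 - Q{\left(-261 \right)} = 136607 - -61 = 136607 + 61 = 136668$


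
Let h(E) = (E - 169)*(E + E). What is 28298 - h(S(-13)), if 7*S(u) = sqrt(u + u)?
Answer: 1386654/49 + 338*I*sqrt(26)/7 ≈ 28299.0 + 246.21*I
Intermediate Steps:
S(u) = sqrt(2)*sqrt(u)/7 (S(u) = sqrt(u + u)/7 = sqrt(2*u)/7 = (sqrt(2)*sqrt(u))/7 = sqrt(2)*sqrt(u)/7)
h(E) = 2*E*(-169 + E) (h(E) = (-169 + E)*(2*E) = 2*E*(-169 + E))
28298 - h(S(-13)) = 28298 - 2*sqrt(2)*sqrt(-13)/7*(-169 + sqrt(2)*sqrt(-13)/7) = 28298 - 2*sqrt(2)*(I*sqrt(13))/7*(-169 + sqrt(2)*(I*sqrt(13))/7) = 28298 - 2*I*sqrt(26)/7*(-169 + I*sqrt(26)/7) = 28298 - 2*I*sqrt(26)*(-169 + I*sqrt(26)/7)/7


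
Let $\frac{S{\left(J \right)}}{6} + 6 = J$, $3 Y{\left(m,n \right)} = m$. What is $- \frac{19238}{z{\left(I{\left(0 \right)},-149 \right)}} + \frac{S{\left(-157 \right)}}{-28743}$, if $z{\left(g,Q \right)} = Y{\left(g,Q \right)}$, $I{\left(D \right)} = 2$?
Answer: $- \frac{276478591}{9581} \approx -28857.0$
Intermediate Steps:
$Y{\left(m,n \right)} = \frac{m}{3}$
$S{\left(J \right)} = -36 + 6 J$
$z{\left(g,Q \right)} = \frac{g}{3}$
$- \frac{19238}{z{\left(I{\left(0 \right)},-149 \right)}} + \frac{S{\left(-157 \right)}}{-28743} = - \frac{19238}{\frac{1}{3} \cdot 2} + \frac{-36 + 6 \left(-157\right)}{-28743} = - \frac{19238}{\frac{2}{3}} + \left(-36 - 942\right) \left(- \frac{1}{28743}\right) = \left(-19238\right) \frac{3}{2} - - \frac{326}{9581} = -28857 + \frac{326}{9581} = - \frac{276478591}{9581}$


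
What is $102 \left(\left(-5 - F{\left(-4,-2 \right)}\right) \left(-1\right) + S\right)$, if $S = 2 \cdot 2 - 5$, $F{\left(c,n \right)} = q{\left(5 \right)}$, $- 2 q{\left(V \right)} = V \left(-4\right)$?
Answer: $1428$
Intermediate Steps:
$q{\left(V \right)} = 2 V$ ($q{\left(V \right)} = - \frac{V \left(-4\right)}{2} = - \frac{\left(-4\right) V}{2} = 2 V$)
$F{\left(c,n \right)} = 10$ ($F{\left(c,n \right)} = 2 \cdot 5 = 10$)
$S = -1$ ($S = 4 - 5 = -1$)
$102 \left(\left(-5 - F{\left(-4,-2 \right)}\right) \left(-1\right) + S\right) = 102 \left(\left(-5 - 10\right) \left(-1\right) - 1\right) = 102 \left(\left(-15\right) \left(-1\right) - 1\right) = 102 \left(15 - 1\right) = 102 \cdot 14 = 1428$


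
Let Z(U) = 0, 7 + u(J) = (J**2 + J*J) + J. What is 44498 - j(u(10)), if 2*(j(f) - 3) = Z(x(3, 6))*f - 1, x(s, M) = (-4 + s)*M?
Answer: 88991/2 ≈ 44496.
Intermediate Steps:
u(J) = -7 + J + 2*J**2 (u(J) = -7 + ((J**2 + J*J) + J) = -7 + ((J**2 + J**2) + J) = -7 + (2*J**2 + J) = -7 + (J + 2*J**2) = -7 + J + 2*J**2)
x(s, M) = M*(-4 + s)
j(f) = 5/2 (j(f) = 3 + (0*f - 1)/2 = 3 + (0 - 1)/2 = 3 + (1/2)*(-1) = 3 - 1/2 = 5/2)
44498 - j(u(10)) = 44498 - 1*5/2 = 44498 - 5/2 = 88991/2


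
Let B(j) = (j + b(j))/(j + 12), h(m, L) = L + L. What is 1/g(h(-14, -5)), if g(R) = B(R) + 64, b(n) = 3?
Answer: 2/121 ≈ 0.016529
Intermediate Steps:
h(m, L) = 2*L
B(j) = (3 + j)/(12 + j) (B(j) = (j + 3)/(j + 12) = (3 + j)/(12 + j))
g(R) = 64 + (3 + R)/(12 + R) (g(R) = (3 + R)/(12 + R) + 64 = 64 + (3 + R)/(12 + R))
1/g(h(-14, -5)) = 1/((771 + 65*(2*(-5)))/(12 + 2*(-5))) = 1/((771 + 65*(-10))/(12 - 10)) = 1/((771 - 650)/2) = 1/((½)*121) = 1/(121/2) = 2/121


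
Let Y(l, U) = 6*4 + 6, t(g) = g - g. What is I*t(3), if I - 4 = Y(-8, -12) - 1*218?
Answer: 0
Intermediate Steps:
t(g) = 0
Y(l, U) = 30 (Y(l, U) = 24 + 6 = 30)
I = -184 (I = 4 + (30 - 1*218) = 4 + (30 - 218) = 4 - 188 = -184)
I*t(3) = -184*0 = 0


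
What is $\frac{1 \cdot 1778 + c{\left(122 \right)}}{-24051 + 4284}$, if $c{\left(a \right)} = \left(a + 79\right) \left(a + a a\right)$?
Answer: $- \frac{3017984}{19767} \approx -152.68$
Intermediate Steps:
$c{\left(a \right)} = \left(79 + a\right) \left(a + a^{2}\right)$
$\frac{1 \cdot 1778 + c{\left(122 \right)}}{-24051 + 4284} = \frac{1 \cdot 1778 + 122 \left(79 + 122^{2} + 80 \cdot 122\right)}{-24051 + 4284} = \frac{1778 + 122 \left(79 + 14884 + 9760\right)}{-19767} = \left(1778 + 122 \cdot 24723\right) \left(- \frac{1}{19767}\right) = \left(1778 + 3016206\right) \left(- \frac{1}{19767}\right) = 3017984 \left(- \frac{1}{19767}\right) = - \frac{3017984}{19767}$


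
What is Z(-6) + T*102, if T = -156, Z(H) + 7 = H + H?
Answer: -15931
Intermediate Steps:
Z(H) = -7 + 2*H (Z(H) = -7 + (H + H) = -7 + 2*H)
Z(-6) + T*102 = (-7 + 2*(-6)) - 156*102 = (-7 - 12) - 15912 = -19 - 15912 = -15931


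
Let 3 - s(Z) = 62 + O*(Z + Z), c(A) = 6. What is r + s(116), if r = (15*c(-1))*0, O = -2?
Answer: 405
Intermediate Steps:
r = 0 (r = (15*6)*0 = 90*0 = 0)
s(Z) = -59 + 4*Z (s(Z) = 3 - (62 - 2*(Z + Z)) = 3 - (62 - 4*Z) = 3 + (-62 + 4*Z) = -59 + 4*Z)
r + s(116) = 0 + (-59 + 4*116) = 0 + (-59 + 464) = 0 + 405 = 405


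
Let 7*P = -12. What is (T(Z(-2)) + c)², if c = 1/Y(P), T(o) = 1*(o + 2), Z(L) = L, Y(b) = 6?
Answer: 1/36 ≈ 0.027778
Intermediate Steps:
P = -12/7 (P = (⅐)*(-12) = -12/7 ≈ -1.7143)
T(o) = 2 + o (T(o) = 1*(2 + o) = 2 + o)
c = ⅙ (c = 1/6 = ⅙ ≈ 0.16667)
(T(Z(-2)) + c)² = ((2 - 2) + ⅙)² = (0 + ⅙)² = (⅙)² = 1/36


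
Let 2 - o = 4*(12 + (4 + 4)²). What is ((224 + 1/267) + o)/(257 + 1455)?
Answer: -20825/457104 ≈ -0.045559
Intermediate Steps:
o = -302 (o = 2 - 4*(12 + (4 + 4)²) = 2 - 4*(12 + 8²) = 2 - 4*(12 + 64) = 2 - 4*76 = 2 - 1*304 = 2 - 304 = -302)
((224 + 1/267) + o)/(257 + 1455) = ((224 + 1/267) - 302)/(257 + 1455) = ((224 + 1/267) - 302)/1712 = (59809/267 - 302)*(1/1712) = -20825/267*1/1712 = -20825/457104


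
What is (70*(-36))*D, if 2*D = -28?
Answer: 35280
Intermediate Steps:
D = -14 (D = (½)*(-28) = -14)
(70*(-36))*D = (70*(-36))*(-14) = -2520*(-14) = 35280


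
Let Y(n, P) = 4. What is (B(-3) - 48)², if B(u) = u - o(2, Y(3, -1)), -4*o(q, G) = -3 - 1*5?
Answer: 2809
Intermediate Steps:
o(q, G) = 2 (o(q, G) = -(-3 - 1*5)/4 = -(-3 - 5)/4 = -¼*(-8) = 2)
B(u) = -2 + u (B(u) = u - 1*2 = u - 2 = -2 + u)
(B(-3) - 48)² = ((-2 - 3) - 48)² = (-5 - 48)² = (-53)² = 2809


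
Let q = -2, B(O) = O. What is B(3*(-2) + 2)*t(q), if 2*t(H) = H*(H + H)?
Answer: -16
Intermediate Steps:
t(H) = H² (t(H) = (H*(H + H))/2 = (H*(2*H))/2 = (2*H²)/2 = H²)
B(3*(-2) + 2)*t(q) = (3*(-2) + 2)*(-2)² = (-6 + 2)*4 = -4*4 = -16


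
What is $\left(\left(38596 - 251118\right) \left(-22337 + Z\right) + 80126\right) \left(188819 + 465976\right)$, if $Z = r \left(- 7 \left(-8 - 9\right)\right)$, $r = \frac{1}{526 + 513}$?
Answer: $\frac{3229644676194384390}{1039} \approx 3.1084 \cdot 10^{15}$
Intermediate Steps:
$r = \frac{1}{1039} \approx 0.00096246$
$Z = \frac{119}{1039}$ ($Z = \frac{\left(-7\right) \left(-8 - 9\right)}{1039} = \frac{\left(-7\right) \left(-17\right)}{1039} = \frac{1}{1039} \cdot 119 = \frac{119}{1039} \approx 0.11453$)
$\left(\left(38596 - 251118\right) \left(-22337 + Z\right) + 80126\right) \left(188819 + 465976\right) = \left(\left(38596 - 251118\right) \left(-22337 + \frac{119}{1039}\right) + 80126\right) \left(188819 + 465976\right) = \left(\left(-212522\right) \left(- \frac{23208024}{1039}\right) + 80126\right) 654795 = \left(\frac{4932215676528}{1039} + 80126\right) 654795 = \frac{4932298927442}{1039} \cdot 654795 = \frac{3229644676194384390}{1039}$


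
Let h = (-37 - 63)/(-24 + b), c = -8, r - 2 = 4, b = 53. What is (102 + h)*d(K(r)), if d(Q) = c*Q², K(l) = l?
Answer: -823104/29 ≈ -28383.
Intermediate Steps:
r = 6 (r = 2 + 4 = 6)
h = -100/29 (h = (-37 - 63)/(-24 + 53) = -100/29 ≈ -3.4483)
d(Q) = -8*Q²
(102 + h)*d(K(r)) = (102 - 100/29)*(-8*6²) = 2858*(-8*36)/29 = (2858/29)*(-288) = -823104/29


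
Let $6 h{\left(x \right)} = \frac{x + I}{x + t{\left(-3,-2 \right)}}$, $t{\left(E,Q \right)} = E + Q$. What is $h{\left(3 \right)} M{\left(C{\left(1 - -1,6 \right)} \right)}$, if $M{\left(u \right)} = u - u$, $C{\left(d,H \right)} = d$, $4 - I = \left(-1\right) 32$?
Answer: $0$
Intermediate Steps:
$I = 36$ ($I = 4 - \left(-1\right) 32 = 4 - -32 = 4 + 32 = 36$)
$M{\left(u \right)} = 0$
$h{\left(x \right)} = \frac{36 + x}{6 \left(-5 + x\right)}$ ($h{\left(x \right)} = \frac{\left(x + 36\right) \frac{1}{x - 5}}{6} = \frac{\left(36 + x\right) \frac{1}{x - 5}}{6} = \frac{\left(36 + x\right) \frac{1}{-5 + x}}{6} = \frac{\frac{1}{-5 + x} \left(36 + x\right)}{6} = \frac{36 + x}{6 \left(-5 + x\right)}$)
$h{\left(3 \right)} M{\left(C{\left(1 - -1,6 \right)} \right)} = \frac{36 + 3}{6 \left(-5 + 3\right)} 0 = \frac{1}{6} \frac{1}{-2} \cdot 39 \cdot 0 = \frac{1}{6} \left(- \frac{1}{2}\right) 39 \cdot 0 = \left(- \frac{13}{4}\right) 0 = 0$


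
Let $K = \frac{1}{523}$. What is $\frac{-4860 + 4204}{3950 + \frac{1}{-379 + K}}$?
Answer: $- \frac{130029696}{782952677} \approx -0.16608$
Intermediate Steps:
$K = \frac{1}{523} \approx 0.001912$
$\frac{-4860 + 4204}{3950 + \frac{1}{-379 + K}} = \frac{-4860 + 4204}{3950 + \frac{1}{-379 + \frac{1}{523}}} = - \frac{656}{3950 + \frac{1}{- \frac{198216}{523}}} = - \frac{656}{3950 - \frac{523}{198216}} = - \frac{656}{\frac{782952677}{198216}} = \left(-656\right) \frac{198216}{782952677} = - \frac{130029696}{782952677}$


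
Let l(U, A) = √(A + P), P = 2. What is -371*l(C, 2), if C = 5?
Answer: -742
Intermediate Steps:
l(U, A) = √(2 + A) (l(U, A) = √(A + 2) = √(2 + A))
-371*l(C, 2) = -371*√(2 + 2) = -371*√4 = -371*2 = -742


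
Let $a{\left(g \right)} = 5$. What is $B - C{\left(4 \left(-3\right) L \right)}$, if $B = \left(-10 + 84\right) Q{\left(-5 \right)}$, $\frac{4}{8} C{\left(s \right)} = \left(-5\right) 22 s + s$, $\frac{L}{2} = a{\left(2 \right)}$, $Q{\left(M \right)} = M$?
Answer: $-26530$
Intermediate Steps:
$L = 10$ ($L = 2 \cdot 5 = 10$)
$C{\left(s \right)} = - 218 s$ ($C{\left(s \right)} = 2 \left(\left(-5\right) 22 s + s\right) = 2 \left(- 110 s + s\right) = 2 \left(- 109 s\right) = - 218 s$)
$B = -370$ ($B = \left(-10 + 84\right) \left(-5\right) = 74 \left(-5\right) = -370$)
$B - C{\left(4 \left(-3\right) L \right)} = -370 - - 218 \cdot 4 \left(-3\right) 10 = -370 - - 218 \left(\left(-12\right) 10\right) = -370 - \left(-218\right) \left(-120\right) = -370 - 26160 = -26530$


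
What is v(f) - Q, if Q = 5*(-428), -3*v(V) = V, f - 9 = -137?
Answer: 6548/3 ≈ 2182.7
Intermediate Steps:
f = -128 (f = 9 - 137 = -128)
v(V) = -V/3
Q = -2140
v(f) - Q = -⅓*(-128) - 1*(-2140) = 128/3 + 2140 = 6548/3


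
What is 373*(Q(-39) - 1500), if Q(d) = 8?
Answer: -556516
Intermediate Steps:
373*(Q(-39) - 1500) = 373*(8 - 1500) = 373*(-1492) = -556516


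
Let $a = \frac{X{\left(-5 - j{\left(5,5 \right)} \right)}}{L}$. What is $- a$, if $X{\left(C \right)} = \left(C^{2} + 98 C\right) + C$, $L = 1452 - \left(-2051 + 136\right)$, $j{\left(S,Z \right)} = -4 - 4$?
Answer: $- \frac{306}{3367} \approx -0.090882$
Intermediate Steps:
$j{\left(S,Z \right)} = -8$ ($j{\left(S,Z \right)} = -4 - 4 = -8$)
$L = 3367$ ($L = 1452 - -1915 = 1452 + 1915 = 3367$)
$X{\left(C \right)} = C^{2} + 99 C$
$a = \frac{306}{3367}$ ($a = \frac{\left(-5 - -8\right) \left(99 - -3\right)}{3367} = \left(-5 + 8\right) \left(99 + \left(-5 + 8\right)\right) \frac{1}{3367} = 3 \left(99 + 3\right) \frac{1}{3367} = 3 \cdot 102 \cdot \frac{1}{3367} = 306 \cdot \frac{1}{3367} = \frac{306}{3367} \approx 0.090882$)
$- a = \left(-1\right) \frac{306}{3367} = - \frac{306}{3367}$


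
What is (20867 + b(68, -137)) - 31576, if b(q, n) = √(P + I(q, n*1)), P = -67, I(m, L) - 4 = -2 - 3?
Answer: -10709 + 2*I*√17 ≈ -10709.0 + 8.2462*I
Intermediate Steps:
I(m, L) = -1 (I(m, L) = 4 + (-2 - 3) = 4 - 5 = -1)
b(q, n) = 2*I*√17 (b(q, n) = √(-67 - 1) = √(-68) = 2*I*√17)
(20867 + b(68, -137)) - 31576 = (20867 + 2*I*√17) - 31576 = -10709 + 2*I*√17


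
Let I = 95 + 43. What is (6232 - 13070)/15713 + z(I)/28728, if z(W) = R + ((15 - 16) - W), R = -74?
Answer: -3505069/7919352 ≈ -0.44260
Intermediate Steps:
I = 138
z(W) = -75 - W (z(W) = -74 + ((15 - 16) - W) = -74 + (-1 - W) = -75 - W)
(6232 - 13070)/15713 + z(I)/28728 = (6232 - 13070)/15713 + (-75 - 1*138)/28728 = -6838*1/15713 + (-75 - 138)*(1/28728) = -6838/15713 - 213*1/28728 = -6838/15713 - 71/9576 = -3505069/7919352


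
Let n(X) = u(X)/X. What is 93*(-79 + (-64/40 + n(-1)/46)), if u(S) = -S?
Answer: -1724499/230 ≈ -7497.8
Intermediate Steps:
n(X) = -1 (n(X) = (-X)/X = -1)
93*(-79 + (-64/40 + n(-1)/46)) = 93*(-79 + (-64/40 - 1/46)) = 93*(-79 + (-64*1/40 - 1*1/46)) = 93*(-79 + (-8/5 - 1/46)) = 93*(-79 - 373/230) = 93*(-18543/230) = -1724499/230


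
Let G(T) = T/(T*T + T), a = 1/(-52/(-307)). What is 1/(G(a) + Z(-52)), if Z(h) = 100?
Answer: 359/35952 ≈ 0.0099855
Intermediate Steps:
a = 307/52 (a = 1/(-52*(-1/307)) = 1/(52/307) = 307/52 ≈ 5.9038)
G(T) = T/(T + T²) (G(T) = T/(T² + T) = T/(T + T²))
1/(G(a) + Z(-52)) = 1/(1/(1 + 307/52) + 100) = 1/(1/(359/52) + 100) = 1/(52/359 + 100) = 1/(35952/359) = 359/35952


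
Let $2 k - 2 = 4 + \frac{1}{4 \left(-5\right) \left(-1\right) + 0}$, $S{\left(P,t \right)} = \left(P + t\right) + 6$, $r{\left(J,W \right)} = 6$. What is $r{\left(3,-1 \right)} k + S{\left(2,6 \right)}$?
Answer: $\frac{643}{20} \approx 32.15$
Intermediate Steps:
$S{\left(P,t \right)} = 6 + P + t$
$k = \frac{121}{40}$ ($k = 1 + \frac{4 + \frac{1}{4 \left(-5\right) \left(-1\right) + 0}}{2} = 1 + \frac{4 + \frac{1}{\left(-20\right) \left(-1\right) + 0}}{2} = 1 + \frac{4 + \frac{1}{20 + 0}}{2} = 1 + \frac{4 + \frac{1}{20}}{2} = 1 + \frac{1}{2} \cdot \frac{81}{20} = 1 + \frac{81}{40} = \frac{121}{40} \approx 3.025$)
$r{\left(3,-1 \right)} k + S{\left(2,6 \right)} = 6 \cdot \frac{121}{40} + \left(6 + 2 + 6\right) = \frac{363}{20} + 14 = \frac{643}{20}$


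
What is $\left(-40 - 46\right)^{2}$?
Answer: $7396$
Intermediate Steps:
$\left(-40 - 46\right)^{2} = \left(-86\right)^{2} = 7396$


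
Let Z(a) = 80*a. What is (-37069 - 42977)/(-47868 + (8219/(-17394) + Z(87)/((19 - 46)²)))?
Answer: 112777930044/67429109731 ≈ 1.6725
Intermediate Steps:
(-37069 - 42977)/(-47868 + (8219/(-17394) + Z(87)/((19 - 46)²))) = (-37069 - 42977)/(-47868 + (8219/(-17394) + (80*87)/((19 - 46)²))) = -80046/(-47868 + (8219*(-1/17394) + 6960/((-27)²))) = -80046/(-47868 + (-8219/17394 + 6960/729)) = -80046/(-47868 + (-8219/17394 + 6960*(1/729))) = -80046/(-47868 + (-8219/17394 + 2320/243)) = -80046/(-47868 + 12785621/1408914) = -80046/(-67429109731/1408914) = -80046*(-1408914/67429109731) = 112777930044/67429109731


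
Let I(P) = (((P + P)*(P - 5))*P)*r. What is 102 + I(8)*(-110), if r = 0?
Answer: 102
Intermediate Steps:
I(P) = 0 (I(P) = (((P + P)*(P - 5))*P)*0 = (((2*P)*(-5 + P))*P)*0 = ((2*P*(-5 + P))*P)*0 = (2*P²*(-5 + P))*0 = 0)
102 + I(8)*(-110) = 102 + 0*(-110) = 102 + 0 = 102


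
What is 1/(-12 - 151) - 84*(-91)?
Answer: 1245971/163 ≈ 7644.0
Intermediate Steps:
1/(-12 - 151) - 84*(-91) = 1/(-163) + 7644 = -1/163 + 7644 = 1245971/163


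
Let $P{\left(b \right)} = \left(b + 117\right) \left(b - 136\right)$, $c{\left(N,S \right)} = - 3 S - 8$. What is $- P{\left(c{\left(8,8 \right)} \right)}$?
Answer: $14280$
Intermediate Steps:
$c{\left(N,S \right)} = -8 - 3 S$
$P{\left(b \right)} = \left(-136 + b\right) \left(117 + b\right)$ ($P{\left(b \right)} = \left(117 + b\right) \left(-136 + b\right) = \left(-136 + b\right) \left(117 + b\right)$)
$- P{\left(c{\left(8,8 \right)} \right)} = - (-15912 + \left(-8 - 24\right)^{2} - 19 \left(-8 - 24\right)) = - (-15912 + \left(-32\right)^{2} - -608) = - (-15912 + 1024 + 608) = \left(-1\right) \left(-14280\right) = 14280$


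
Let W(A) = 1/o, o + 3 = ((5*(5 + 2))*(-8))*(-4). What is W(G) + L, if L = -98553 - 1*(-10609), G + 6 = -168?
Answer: -98233447/1117 ≈ -87944.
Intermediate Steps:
G = -174 (G = -6 - 168 = -174)
L = -87944 (L = -98553 + 10609 = -87944)
o = 1117 (o = -3 + ((5*(5 + 2))*(-8))*(-4) = -3 + ((5*7)*(-8))*(-4) = -3 + (35*(-8))*(-4) = -3 - 280*(-4) = -3 + 1120 = 1117)
W(A) = 1/1117
W(G) + L = 1/1117 - 87944 = -98233447/1117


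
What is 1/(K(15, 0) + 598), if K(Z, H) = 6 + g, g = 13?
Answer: 1/617 ≈ 0.0016207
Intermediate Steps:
K(Z, H) = 19 (K(Z, H) = 6 + 13 = 19)
1/(K(15, 0) + 598) = 1/(19 + 598) = 1/617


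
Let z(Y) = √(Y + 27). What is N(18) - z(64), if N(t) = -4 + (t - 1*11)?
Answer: 3 - √91 ≈ -6.5394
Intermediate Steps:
N(t) = -15 + t (N(t) = -4 + (t - 11) = -4 + (-11 + t) = -15 + t)
z(Y) = √(27 + Y)
N(18) - z(64) = (-15 + 18) - √(27 + 64) = 3 - √91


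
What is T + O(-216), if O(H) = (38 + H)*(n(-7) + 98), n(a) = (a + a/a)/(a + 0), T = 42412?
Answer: 173708/7 ≈ 24815.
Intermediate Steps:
n(a) = (1 + a)/a (n(a) = (a + 1)/a = (1 + a)/a)
O(H) = 26296/7 + 692*H/7 (O(H) = (38 + H)*((1 - 7)/(-7) + 98) = (38 + H)*(-⅐*(-6) + 98) = (38 + H)*(6/7 + 98) = (38 + H)*(692/7) = 26296/7 + 692*H/7)
T + O(-216) = 42412 + (26296/7 + (692/7)*(-216)) = 42412 + (26296/7 - 149472/7) = 42412 - 123176/7 = 173708/7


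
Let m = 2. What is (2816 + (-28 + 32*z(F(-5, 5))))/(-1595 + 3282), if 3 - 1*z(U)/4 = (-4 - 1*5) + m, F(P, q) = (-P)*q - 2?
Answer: 4068/1687 ≈ 2.4114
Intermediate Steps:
F(P, q) = -2 - P*q (F(P, q) = -P*q - 2 = -2 - P*q)
z(U) = 40 (z(U) = 12 - 4*((-4 - 1*5) + 2) = 12 - 4*((-4 - 5) + 2) = 12 - 4*(-9 + 2) = 12 - 4*(-7) = 12 + 28 = 40)
(2816 + (-28 + 32*z(F(-5, 5))))/(-1595 + 3282) = (2816 + (-28 + 32*40))/(-1595 + 3282) = (2816 + (-28 + 1280))/1687 = (2816 + 1252)*(1/1687) = 4068*(1/1687) = 4068/1687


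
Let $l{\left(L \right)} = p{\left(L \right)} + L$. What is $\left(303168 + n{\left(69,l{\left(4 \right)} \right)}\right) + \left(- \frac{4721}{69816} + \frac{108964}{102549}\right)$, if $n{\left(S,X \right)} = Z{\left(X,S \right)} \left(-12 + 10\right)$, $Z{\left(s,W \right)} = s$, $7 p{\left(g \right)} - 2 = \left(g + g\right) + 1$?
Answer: $\frac{5064446636033999}{16705642296} \approx 3.0316 \cdot 10^{5}$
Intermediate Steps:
$p{\left(g \right)} = \frac{3}{7} + \frac{2 g}{7}$ ($p{\left(g \right)} = \frac{2}{7} + \frac{\left(g + g\right) + 1}{7} = \frac{2}{7} + \frac{2 g + 1}{7} = \frac{2}{7} + \frac{1 + 2 g}{7} = \frac{2}{7} + \left(\frac{1}{7} + \frac{2 g}{7}\right) = \frac{3}{7} + \frac{2 g}{7}$)
$l{\left(L \right)} = \frac{3}{7} + \frac{9 L}{7}$ ($l{\left(L \right)} = \left(\frac{3}{7} + \frac{2 L}{7}\right) + L = \frac{3}{7} + \frac{9 L}{7}$)
$n{\left(S,X \right)} = - 2 X$ ($n{\left(S,X \right)} = X \left(-12 + 10\right) = X \left(-2\right) = - 2 X$)
$\left(303168 + n{\left(69,l{\left(4 \right)} \right)}\right) + \left(- \frac{4721}{69816} + \frac{108964}{102549}\right) = \left(303168 - 2 \left(\frac{3}{7} + \frac{9}{7} \cdot 4\right)\right) + \left(- \frac{4721}{69816} + \frac{108964}{102549}\right) = \left(303168 - 2 \left(\frac{3}{7} + \frac{36}{7}\right)\right) + \left(\left(-4721\right) \frac{1}{69816} + 108964 \cdot \frac{1}{102549}\right) = \left(303168 - \frac{78}{7}\right) + \left(- \frac{4721}{69816} + \frac{108964}{102549}\right) = \left(303168 - \frac{78}{7}\right) + \frac{2374432265}{2386520328} = \frac{2122098}{7} + \frac{2374432265}{2386520328} = \frac{5064446636033999}{16705642296}$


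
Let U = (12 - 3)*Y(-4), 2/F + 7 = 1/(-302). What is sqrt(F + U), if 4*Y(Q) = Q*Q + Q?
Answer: sqrt(13277735)/705 ≈ 5.1686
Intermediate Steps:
F = -604/2115 (F = 2/(-7 + 1/(-302)) = 2/(-7 - 1/302) = 2/(-2115/302) = 2*(-302/2115) = -604/2115 ≈ -0.28558)
Y(Q) = Q/4 + Q**2/4 (Y(Q) = (Q*Q + Q)/4 = (Q**2 + Q)/4 = (Q + Q**2)/4 = Q/4 + Q**2/4)
U = 27 (U = (12 - 3)*((1/4)*(-4)*(1 - 4)) = 9*((1/4)*(-4)*(-3)) = 9*3 = 27)
sqrt(F + U) = sqrt(-604/2115 + 27) = sqrt(56501/2115) = sqrt(13277735)/705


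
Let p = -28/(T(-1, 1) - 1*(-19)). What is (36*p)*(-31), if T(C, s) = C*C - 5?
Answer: 10416/5 ≈ 2083.2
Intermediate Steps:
T(C, s) = -5 + C**2 (T(C, s) = C**2 - 5 = -5 + C**2)
p = -28/15 (p = -28/((-5 + (-1)**2) - 1*(-19)) = -28/((-5 + 1) + 19) = -28/(-4 + 19) = -28/15 ≈ -1.8667)
(36*p)*(-31) = (36*(-28/15))*(-31) = -336/5*(-31) = 10416/5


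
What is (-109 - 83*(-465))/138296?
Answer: 19243/69148 ≈ 0.27829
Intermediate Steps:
(-109 - 83*(-465))/138296 = (-109 + 38595)*(1/138296) = 38486*(1/138296) = 19243/69148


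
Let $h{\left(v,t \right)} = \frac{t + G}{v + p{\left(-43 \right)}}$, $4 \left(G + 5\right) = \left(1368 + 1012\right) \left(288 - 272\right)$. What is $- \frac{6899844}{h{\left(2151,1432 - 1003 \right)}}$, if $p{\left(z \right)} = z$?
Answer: $- \frac{1818108894}{1243} \approx -1.4627 \cdot 10^{6}$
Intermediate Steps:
$G = 9515$ ($G = -5 + \frac{\left(1368 + 1012\right) \left(288 - 272\right)}{4} = -5 + \frac{2380 \cdot 16}{4} = -5 + \frac{1}{4} \cdot 38080 = -5 + 9520 = 9515$)
$h{\left(v,t \right)} = \frac{9515 + t}{-43 + v}$ ($h{\left(v,t \right)} = \frac{t + 9515}{v - 43} = \frac{9515 + t}{-43 + v}$)
$- \frac{6899844}{h{\left(2151,1432 - 1003 \right)}} = - \frac{6899844}{\frac{1}{-43 + 2151} \left(9515 + \left(1432 - 1003\right)\right)} = - \frac{6899844}{\frac{1}{2108} \left(9515 + \left(1432 - 1003\right)\right)} = - \frac{6899844}{\frac{1}{2108} \left(9515 + 429\right)} = - \frac{6899844}{\frac{1}{2108} \cdot 9944} = - \frac{6899844}{\frac{2486}{527}} = \left(-6899844\right) \frac{527}{2486} = - \frac{1818108894}{1243}$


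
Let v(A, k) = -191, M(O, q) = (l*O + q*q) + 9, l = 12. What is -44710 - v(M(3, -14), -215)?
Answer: -44519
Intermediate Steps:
M(O, q) = 9 + q² + 12*O (M(O, q) = (12*O + q*q) + 9 = (12*O + q²) + 9 = (q² + 12*O) + 9 = 9 + q² + 12*O)
-44710 - v(M(3, -14), -215) = -44710 - 1*(-191) = -44710 + 191 = -44519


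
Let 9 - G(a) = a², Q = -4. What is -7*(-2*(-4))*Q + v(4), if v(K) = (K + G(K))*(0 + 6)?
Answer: 206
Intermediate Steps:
G(a) = 9 - a²
v(K) = 54 - 6*K² + 6*K (v(K) = (K + (9 - K²))*(0 + 6) = (9 + K - K²)*6 = 54 - 6*K² + 6*K)
-7*(-2*(-4))*Q + v(4) = -7*(-2*(-4))*(-4) + (54 - 6*4² + 6*4) = -56*(-4) + (54 - 6*16 + 24) = -7*(-32) + (54 - 96 + 24) = 224 - 18 = 206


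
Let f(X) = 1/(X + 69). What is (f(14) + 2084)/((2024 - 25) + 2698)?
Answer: 172973/389851 ≈ 0.44369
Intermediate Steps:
f(X) = 1/(69 + X)
(f(14) + 2084)/((2024 - 25) + 2698) = (1/(69 + 14) + 2084)/((2024 - 25) + 2698) = (1/83 + 2084)/(1999 + 2698) = (1/83 + 2084)/4697 = (172973/83)*(1/4697) = 172973/389851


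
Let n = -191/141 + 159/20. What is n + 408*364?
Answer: 418822439/2820 ≈ 1.4852e+5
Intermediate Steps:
n = 18599/2820 (n = -191*1/141 + 159*(1/20) = -191/141 + 159/20 = 18599/2820 ≈ 6.5954)
n + 408*364 = 18599/2820 + 408*364 = 18599/2820 + 148512 = 418822439/2820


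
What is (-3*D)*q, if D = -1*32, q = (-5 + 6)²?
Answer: 96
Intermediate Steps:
q = 1 (q = 1² = 1)
D = -32
(-3*D)*q = -3*(-32)*1 = 96*1 = 96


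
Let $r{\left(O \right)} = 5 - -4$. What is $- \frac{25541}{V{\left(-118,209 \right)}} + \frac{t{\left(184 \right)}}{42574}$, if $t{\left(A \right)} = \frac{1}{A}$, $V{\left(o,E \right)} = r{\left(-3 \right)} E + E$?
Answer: $- \frac{100039192083}{8186128720} \approx -12.221$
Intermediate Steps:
$r{\left(O \right)} = 9$ ($r{\left(O \right)} = 5 + 4 = 9$)
$V{\left(o,E \right)} = 10 E$ ($V{\left(o,E \right)} = 9 E + E = 10 E$)
$- \frac{25541}{V{\left(-118,209 \right)}} + \frac{t{\left(184 \right)}}{42574} = - \frac{25541}{10 \cdot 209} + \frac{1}{184 \cdot 42574} = - \frac{25541}{2090} + \frac{1}{184} \cdot \frac{1}{42574} = \left(-25541\right) \frac{1}{2090} + \frac{1}{7833616} = - \frac{25541}{2090} + \frac{1}{7833616} = - \frac{100039192083}{8186128720}$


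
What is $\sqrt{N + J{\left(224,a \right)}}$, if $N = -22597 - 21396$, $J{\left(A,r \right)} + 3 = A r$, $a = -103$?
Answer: $54 i \sqrt{23} \approx 258.98 i$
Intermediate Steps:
$J{\left(A,r \right)} = -3 + A r$
$N = -43993$ ($N = -22597 - 21396 = -43993$)
$\sqrt{N + J{\left(224,a \right)}} = \sqrt{-43993 + \left(-3 + 224 \left(-103\right)\right)} = \sqrt{-43993 - 23075} = \sqrt{-67068} = 54 i \sqrt{23}$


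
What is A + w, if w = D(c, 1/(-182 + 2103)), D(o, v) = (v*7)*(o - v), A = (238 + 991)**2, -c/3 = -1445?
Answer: 5573949599019/3690241 ≈ 1.5105e+6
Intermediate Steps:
c = 4335 (c = -3*(-1445) = 4335)
A = 1510441 (A = 1229**2 = 1510441)
D(o, v) = 7*v*(o - v) (D(o, v) = (7*v)*(o - v) = 7*v*(o - v))
w = 58292738/3690241 (w = 7*(4335 - 1/(-182 + 2103))/(-182 + 2103) = 7*(4335 - 1/1921)/1921 = 7*(1/1921)*(4335 - 1*1/1921) = 7*(1/1921)*(4335 - 1/1921) = 7*(1/1921)*(8327534/1921) = 58292738/3690241 ≈ 15.796)
A + w = 1510441 + 58292738/3690241 = 5573949599019/3690241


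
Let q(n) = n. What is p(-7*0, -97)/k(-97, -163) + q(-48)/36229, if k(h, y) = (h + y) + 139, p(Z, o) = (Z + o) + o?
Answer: 7022618/4383709 ≈ 1.6020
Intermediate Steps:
p(Z, o) = Z + 2*o
k(h, y) = 139 + h + y
p(-7*0, -97)/k(-97, -163) + q(-48)/36229 = (-7*0 + 2*(-97))/(139 - 97 - 163) - 48/36229 = (0 - 194)/(-121) - 48*1/36229 = -194*(-1/121) - 48/36229 = 194/121 - 48/36229 = 7022618/4383709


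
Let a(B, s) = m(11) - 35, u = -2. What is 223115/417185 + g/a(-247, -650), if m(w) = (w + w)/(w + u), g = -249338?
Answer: 187249206893/24447041 ≈ 7659.4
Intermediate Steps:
m(w) = 2*w/(-2 + w) (m(w) = (w + w)/(w - 2) = (2*w)/(-2 + w) = 2*w/(-2 + w))
a(B, s) = -293/9 (a(B, s) = 2*11/(-2 + 11) - 35 = 2*11/9 - 35 = 2*11*(⅑) - 35 = 22/9 - 35 = -293/9)
223115/417185 + g/a(-247, -650) = 223115/417185 - 249338/(-293/9) = 223115*(1/417185) - 249338*(-9/293) = 44623/83437 + 2244042/293 = 187249206893/24447041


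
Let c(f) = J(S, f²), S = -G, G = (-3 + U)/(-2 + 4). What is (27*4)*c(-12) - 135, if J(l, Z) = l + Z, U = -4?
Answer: 15795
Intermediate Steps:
G = -7/2 (G = (-3 - 4)/(-2 + 4) = -7/2 ≈ -3.5000)
S = 7/2 (S = -1*(-7/2) = 7/2 ≈ 3.5000)
J(l, Z) = Z + l
c(f) = 7/2 + f² (c(f) = f² + 7/2 = 7/2 + f²)
(27*4)*c(-12) - 135 = (27*4)*(7/2 + (-12)²) - 135 = 108*(7/2 + 144) - 135 = 108*(295/2) - 135 = 15930 - 135 = 15795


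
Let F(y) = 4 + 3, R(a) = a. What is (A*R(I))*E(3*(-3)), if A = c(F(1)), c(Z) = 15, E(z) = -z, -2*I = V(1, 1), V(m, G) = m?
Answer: -135/2 ≈ -67.500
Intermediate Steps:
I = -½ (I = -½*1 = -½ ≈ -0.50000)
F(y) = 7
A = 15
(A*R(I))*E(3*(-3)) = (15*(-½))*(-3*(-3)) = -(-15)*(-9)/2 = -15/2*9 = -135/2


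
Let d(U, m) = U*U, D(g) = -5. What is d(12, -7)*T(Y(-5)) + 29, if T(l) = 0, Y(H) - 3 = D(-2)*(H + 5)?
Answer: 29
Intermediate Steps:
Y(H) = -22 - 5*H (Y(H) = 3 - 5*(H + 5) = 3 - 5*(5 + H) = 3 + (-25 - 5*H) = -22 - 5*H)
d(U, m) = U**2
d(12, -7)*T(Y(-5)) + 29 = 12**2*0 + 29 = 144*0 + 29 = 0 + 29 = 29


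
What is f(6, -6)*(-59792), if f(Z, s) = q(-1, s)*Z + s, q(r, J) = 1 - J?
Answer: -2152512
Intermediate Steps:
f(Z, s) = s + Z*(1 - s) (f(Z, s) = (1 - s)*Z + s = Z*(1 - s) + s = s + Z*(1 - s))
f(6, -6)*(-59792) = (-6 - 1*6*(-1 - 6))*(-59792) = (-6 - 1*6*(-7))*(-59792) = (-6 + 42)*(-59792) = 36*(-59792) = -2152512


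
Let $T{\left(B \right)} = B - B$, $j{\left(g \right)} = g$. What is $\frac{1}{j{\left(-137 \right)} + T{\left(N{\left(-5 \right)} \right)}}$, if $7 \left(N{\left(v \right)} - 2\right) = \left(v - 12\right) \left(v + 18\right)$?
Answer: $- \frac{1}{137} \approx -0.0072993$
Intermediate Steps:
$N{\left(v \right)} = 2 + \frac{\left(-12 + v\right) \left(18 + v\right)}{7}$ ($N{\left(v \right)} = 2 + \frac{\left(v - 12\right) \left(v + 18\right)}{7} = 2 + \frac{\left(-12 + v\right) \left(18 + v\right)}{7}$)
$T{\left(B \right)} = 0$
$\frac{1}{j{\left(-137 \right)} + T{\left(N{\left(-5 \right)} \right)}} = \frac{1}{-137 + 0} = \frac{1}{-137} = - \frac{1}{137}$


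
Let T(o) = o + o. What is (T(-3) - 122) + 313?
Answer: 185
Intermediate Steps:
T(o) = 2*o
(T(-3) - 122) + 313 = (2*(-3) - 122) + 313 = (-6 - 122) + 313 = -128 + 313 = 185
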